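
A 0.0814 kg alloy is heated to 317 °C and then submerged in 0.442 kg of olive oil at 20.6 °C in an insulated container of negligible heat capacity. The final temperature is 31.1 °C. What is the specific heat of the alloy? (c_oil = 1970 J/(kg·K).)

m_s c (T_s − T_f) = m_oil c_oil (T_f − T_0):
0.0814·c·(317 − 31.1) = 0.442·1970·(31.1 − 20.6)
23.27 c = 9142.8  ⇒  c ≈ 392.9 J/(kg·K)

c ≈ 393 J/(kg·K)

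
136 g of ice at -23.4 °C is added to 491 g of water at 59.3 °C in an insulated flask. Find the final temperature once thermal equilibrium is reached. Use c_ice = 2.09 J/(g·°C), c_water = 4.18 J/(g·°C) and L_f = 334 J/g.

T_f ≈ 26.6 °C

Energy conservation, ΣQ = 0:
warm ice to 0 °C: 136·2.09·(0 − (-23.4)) = 6651.2
  latent heat to melt: 136·334 = 45424
  meltwater 0→T: 136·4.18·T = 568.48 T
  water: 2052.4(T − 59.3)
2620.9 T = 121706 − 52075 = 69631
T ≈ 26.57 °C. Since T > 0 °C, the all-ice-melts assumption holds.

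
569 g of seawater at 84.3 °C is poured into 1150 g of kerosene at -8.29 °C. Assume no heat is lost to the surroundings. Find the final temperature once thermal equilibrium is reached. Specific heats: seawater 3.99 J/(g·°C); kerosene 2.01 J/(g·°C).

T_f ≈ 37.6 °C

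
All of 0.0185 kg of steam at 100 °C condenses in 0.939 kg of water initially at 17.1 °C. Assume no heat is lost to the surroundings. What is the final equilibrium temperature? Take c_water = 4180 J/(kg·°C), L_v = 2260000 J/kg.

Setting the total heat transfer to zero:
latent heat released on condensation: 0.0185·2260000 = 41810; condensed water 100 °C→T: 77.33(T − 100); water warms: 0.939·4180·(T − 17.1) = 3925(T − 17.1)
4002.3 T = 41810 + 7733 + 67118 = 116661
T ≈ 29.15 °C, under the boiling point, so the assumption holds.

T_f ≈ 29.1 °C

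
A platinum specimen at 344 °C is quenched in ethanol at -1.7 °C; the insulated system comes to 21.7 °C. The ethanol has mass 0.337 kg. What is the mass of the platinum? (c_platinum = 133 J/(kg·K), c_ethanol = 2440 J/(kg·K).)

m ≈ 0.449 kg

|Q_platinum| = |Q_ethanol|:
m×133×(344 − 21.7) = 0.337×2440×(21.7 − (-1.7))
42866 m = 19241  ⇒  m ≈ 0.4489 kg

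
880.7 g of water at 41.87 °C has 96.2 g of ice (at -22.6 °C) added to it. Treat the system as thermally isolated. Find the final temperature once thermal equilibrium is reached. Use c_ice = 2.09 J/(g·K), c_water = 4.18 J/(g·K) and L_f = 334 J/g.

Sum of m c ΔT and latent-heat terms is zero:
warm ice to 0 °C: 96.2·2.09·(0 − (-22.6)) = 4543.9; fusion: m_ice L_f = 96.2·334 = 32131; warm the meltwater: 402.12 T; water cools: 880.7·4.18·(T − 41.87) = 3681.3(T − 41.87)
4083.4 T = 154137 − 36675 = 117462
T ≈ 28.77 °C — above 0 °C, consistent with complete melting.

T_f ≈ 28.8 °C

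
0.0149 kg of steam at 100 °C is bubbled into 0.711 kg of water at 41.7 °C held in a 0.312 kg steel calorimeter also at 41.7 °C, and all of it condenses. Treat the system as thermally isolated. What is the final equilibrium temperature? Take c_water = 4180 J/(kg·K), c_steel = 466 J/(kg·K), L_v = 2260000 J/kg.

T_f ≈ 53.4 °C

Heat gained plus heat lost sum to zero:
condense steam: −0.0149×2260000 = −33674; condensed water 100 °C→T: 62.28(T − 100); original water: 2972(T − 41.7); cup: 145.39(T − 41.7)
3179.7 T = 33674 + 6228.2 + 129994 = 169897
T ≈ 53.43 °C (< 100 °C, so full condensation is consistent).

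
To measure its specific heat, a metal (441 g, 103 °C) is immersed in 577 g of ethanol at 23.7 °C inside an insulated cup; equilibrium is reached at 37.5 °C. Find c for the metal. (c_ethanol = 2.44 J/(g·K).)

Taking heat into each body as positive, Σ m c ΔT = 0:
441×c×(37.5 − 103) + 577×2.44×(37.5 − 23.7) = 0
-28886 c = -19429
c = -19429/-28886 ≈ 0.6726 J/(g·K)

c ≈ 0.673 J/(g·K)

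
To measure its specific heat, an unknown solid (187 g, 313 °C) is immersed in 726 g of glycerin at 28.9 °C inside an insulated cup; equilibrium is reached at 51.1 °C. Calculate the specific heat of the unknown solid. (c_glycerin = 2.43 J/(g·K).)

Heat gained plus heat lost sum to zero:
187·c·(51.1 − 313) + 726·2.43·(51.1 − 28.9) = 0
-48975 c = -39165
c = -39165/-48975 ≈ 0.7997 J/(g·K)

c ≈ 0.8 J/(g·K)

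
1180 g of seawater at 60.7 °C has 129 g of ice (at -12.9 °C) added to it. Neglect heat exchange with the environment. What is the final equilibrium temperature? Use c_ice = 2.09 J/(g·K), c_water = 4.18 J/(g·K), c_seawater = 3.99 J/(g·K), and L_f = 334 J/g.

T_f ≈ 45.6 °C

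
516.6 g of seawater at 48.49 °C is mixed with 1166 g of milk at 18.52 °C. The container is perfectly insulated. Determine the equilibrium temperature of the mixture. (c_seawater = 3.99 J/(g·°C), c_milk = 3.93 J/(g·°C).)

T_f ≈ 27.8 °C

Heat lost by the seawater equals heat gained by the milk:
516.6×3.99×(48.49 − T) = 1166×3.93×(T − 18.52)
2061.2(48.49 − T) = 4582.4(T − 18.52)
6643.6 T = 184815  ⇒  T ≈ 27.82 °C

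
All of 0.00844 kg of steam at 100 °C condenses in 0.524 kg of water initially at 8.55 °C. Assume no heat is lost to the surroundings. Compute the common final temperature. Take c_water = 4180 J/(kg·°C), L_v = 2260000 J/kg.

T_f ≈ 18.6 °C

Conservation of energy gives ΣQ = 0:
steam→water at 100 °C releases m L_v = 0.00844·2260000 = 19074
  condensed water 100 °C→T: 35.28(T − 100)
  original water: 2190.3(T − 8.55)
2225.6 T = 19074 + 3527.9 + 18727 = 41330
T ≈ 18.57 °C, under the boiling point, so the assumption holds.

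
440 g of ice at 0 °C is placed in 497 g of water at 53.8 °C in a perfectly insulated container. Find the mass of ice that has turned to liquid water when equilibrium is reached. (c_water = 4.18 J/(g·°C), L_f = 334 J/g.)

m_melted ≈ 335 g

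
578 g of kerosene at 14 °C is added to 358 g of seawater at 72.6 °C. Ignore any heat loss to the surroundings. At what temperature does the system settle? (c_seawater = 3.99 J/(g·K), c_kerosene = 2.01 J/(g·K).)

T_f ≈ 46.3 °C

Let T be the final temperature. ΣQ_i = 0:
358×3.99×(T − 72.6) + 578×2.01×(T − 14) = 0
1428.4(T − 72.6) + 1161.8(T − 14) = 0
2590.2 T = 119968
T = 119968/2590.2 ≈ 46.32 °C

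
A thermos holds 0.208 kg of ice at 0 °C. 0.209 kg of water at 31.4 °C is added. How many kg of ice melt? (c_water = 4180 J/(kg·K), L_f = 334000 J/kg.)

m_melted ≈ 0.0821 kg

Heat available from the water dropping to 0 °C: 0.209×4180×31.4 = 27432 J.
Fully melting the ice requires m_ice L_f = 0.208×334000 = 69472 J.
27432 J < 69472 J, so only part of the ice melts and the system sits at 0 °C.
Mass melted = 27432/334000 ≈ 0.08213 kg.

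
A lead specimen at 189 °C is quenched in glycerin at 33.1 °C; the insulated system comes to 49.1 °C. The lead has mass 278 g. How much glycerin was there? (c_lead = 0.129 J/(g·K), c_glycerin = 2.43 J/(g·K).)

m ≈ 129 g

Heat lost by the lead = heat gained by the glycerin:
278×0.129×(189 − 49.1) = m×2.43×(49.1 − 33.1)
38.88 m = 5017.1  ⇒  m ≈ 129 g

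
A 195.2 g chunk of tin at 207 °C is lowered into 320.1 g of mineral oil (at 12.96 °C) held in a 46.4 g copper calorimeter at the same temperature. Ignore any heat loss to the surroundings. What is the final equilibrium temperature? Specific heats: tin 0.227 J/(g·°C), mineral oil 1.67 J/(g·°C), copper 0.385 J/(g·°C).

T_f ≈ 27.4 °C

Let T be the final temperature. ΣQ_i = 0:
195.2·0.227·(T − 207) + 320.1·1.67·(T − 12.96) + 46.4·0.385·(T − 12.96) = 0
596.74 T = 16332
T ≈ 27.37 °C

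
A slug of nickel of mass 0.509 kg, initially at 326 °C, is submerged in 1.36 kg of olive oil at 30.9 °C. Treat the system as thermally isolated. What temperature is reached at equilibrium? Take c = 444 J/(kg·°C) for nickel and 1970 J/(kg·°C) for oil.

Set heat shed by the hot body equal to heat absorbed by the cold body:
0.509·444·(326 − T) = 1.36·1970·(T − 30.9)
226(326 − T) = 2679.2(T − 30.9)
2905.2 T = 156462  ⇒  T ≈ 53.86 °C

T_f ≈ 53.9 °C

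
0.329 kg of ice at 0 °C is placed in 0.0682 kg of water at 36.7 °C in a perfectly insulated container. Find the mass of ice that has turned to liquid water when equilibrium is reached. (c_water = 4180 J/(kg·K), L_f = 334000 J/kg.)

Water can give up m c ΔT = 0.0682×4180×36.7 = 10462 J before reaching 0 °C.
Fully melting the ice requires m_ice L_f = 0.329×334000 = 109886 J.
That's not enough to melt it all — equilibrium is at 0 °C with ice remaining.
Mass melted = 10462/334000 ≈ 0.03132 kg.

m_melted ≈ 0.0313 kg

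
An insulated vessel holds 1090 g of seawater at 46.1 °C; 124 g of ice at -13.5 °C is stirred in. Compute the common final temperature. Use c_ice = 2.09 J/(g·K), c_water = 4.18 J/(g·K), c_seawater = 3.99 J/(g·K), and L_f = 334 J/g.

T_f ≈ 32.0 °C

Let T be the final temperature. ΣQ_i = 0:
ice -13.5→0 °C: 124×2.09×13.5 = 3498.7; melt ice: 124×334 = 41416; warm the meltwater: 518.32 T; seawater: 4349.1(T − 46.1)
4867.4 T = 200494 − 44915 = 155579
T ≈ 31.96 °C (positive, so assuming full melt was valid).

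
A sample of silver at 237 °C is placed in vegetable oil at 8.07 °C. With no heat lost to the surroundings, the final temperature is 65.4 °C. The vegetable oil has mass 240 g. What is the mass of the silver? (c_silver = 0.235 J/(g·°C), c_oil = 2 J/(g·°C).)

m ≈ 682 g

Heat lost by the silver = heat gained by the oil:
m×0.235×(237 − 65.4) = 240×2×(65.4 − 8.07)
40.33 m = 27518  ⇒  m ≈ 682.4 g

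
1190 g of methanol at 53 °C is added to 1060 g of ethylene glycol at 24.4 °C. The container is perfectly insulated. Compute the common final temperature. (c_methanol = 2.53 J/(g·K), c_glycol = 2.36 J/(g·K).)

T_f ≈ 40.0 °C

Conservation of energy gives ΣQ = 0:
1190×2.53×(T − 53) + 1060×2.36×(T − 24.4) = 0
3010.7(T − 53) + 2501.6(T − 24.4) = 0
5512.3 T = 220606
T = 220606/5512.3 ≈ 40.02 °C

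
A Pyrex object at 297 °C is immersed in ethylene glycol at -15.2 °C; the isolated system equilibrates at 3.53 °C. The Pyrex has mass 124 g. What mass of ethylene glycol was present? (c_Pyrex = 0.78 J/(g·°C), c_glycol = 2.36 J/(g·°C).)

Taking heat into each body as positive, Σ m c ΔT = 0:
124·0.78·(3.53 − 297) + m·2.36·(3.53 − (-15.2)) = 0
44.2 m = 28384
m = 28384/44.2 ≈ 642.1 g

m ≈ 642 g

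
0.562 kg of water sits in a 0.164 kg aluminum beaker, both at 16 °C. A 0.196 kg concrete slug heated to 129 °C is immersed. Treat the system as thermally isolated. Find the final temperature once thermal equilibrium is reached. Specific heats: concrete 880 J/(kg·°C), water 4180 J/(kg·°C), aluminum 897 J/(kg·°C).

T_f ≈ 23.3 °C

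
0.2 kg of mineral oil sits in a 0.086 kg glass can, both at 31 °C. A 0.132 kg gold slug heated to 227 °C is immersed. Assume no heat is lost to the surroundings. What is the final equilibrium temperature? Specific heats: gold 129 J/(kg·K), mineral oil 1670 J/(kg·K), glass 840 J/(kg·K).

Conservation of energy gives ΣQ = 0:
0.132·129·(T − 227) + 0.2·1670·(T − 31) + 0.086·840·(T − 31) = 0
17.03(T − 227) + 334(T − 31) + 72.24(T − 31) = 0
423.27 T = 16459
T ≈ 38.89 °C

T_f ≈ 38.9 °C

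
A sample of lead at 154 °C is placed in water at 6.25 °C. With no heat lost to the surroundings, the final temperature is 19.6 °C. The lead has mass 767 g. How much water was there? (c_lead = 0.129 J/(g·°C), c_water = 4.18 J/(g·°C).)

Heat lost by the lead = heat gained by the water:
767×0.129×(154 − 19.6) = m×4.18×(19.6 − 6.25)
55.8 m = 13298  ⇒  m ≈ 238.3 g

m ≈ 238 g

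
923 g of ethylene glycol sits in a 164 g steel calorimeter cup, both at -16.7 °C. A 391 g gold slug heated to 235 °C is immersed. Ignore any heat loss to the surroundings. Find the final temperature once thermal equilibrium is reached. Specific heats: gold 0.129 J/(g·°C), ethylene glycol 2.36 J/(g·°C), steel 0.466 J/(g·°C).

T_f ≈ -11.2 °C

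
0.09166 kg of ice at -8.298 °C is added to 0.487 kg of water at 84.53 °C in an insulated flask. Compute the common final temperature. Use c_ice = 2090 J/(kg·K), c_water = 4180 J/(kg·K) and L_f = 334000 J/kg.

T_f ≈ 57.8 °C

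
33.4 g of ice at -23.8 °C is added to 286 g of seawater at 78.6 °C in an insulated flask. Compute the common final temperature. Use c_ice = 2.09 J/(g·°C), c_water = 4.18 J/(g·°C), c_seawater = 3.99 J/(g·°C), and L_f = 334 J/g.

T_f ≈ 60.0 °C

Energy conservation, ΣQ = 0:
ice -23.8→0 °C: 33.4·2.09·23.8 = 1661.4
  fusion: m_ice L_f = 33.4·334 = 11156
  meltwater 0→T: 33.4·4.18·T = 139.61 T
  seawater cools: 286·3.99·(T − 78.6) = 1141.1(T − 78.6)
1280.8 T = 89694 − 12817 = 76877
T ≈ 60.02 °C. Since T > 0 °C, the all-ice-melts assumption holds.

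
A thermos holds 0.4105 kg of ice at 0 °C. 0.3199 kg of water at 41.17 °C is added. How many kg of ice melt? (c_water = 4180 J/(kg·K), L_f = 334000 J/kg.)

Cooling the water to 0 °C releases 0.3199×4180×41.17 = 55052 J.
Melting all 0.4105 kg of ice would need 0.4105×334000 = 137107 J.
Since 55052 < 137107 J, not all the ice melts; equilibrium is at 0 °C.
m_melted×334000 = 55052  ⇒  m_melted ≈ 0.1648 kg.

m_melted ≈ 0.165 kg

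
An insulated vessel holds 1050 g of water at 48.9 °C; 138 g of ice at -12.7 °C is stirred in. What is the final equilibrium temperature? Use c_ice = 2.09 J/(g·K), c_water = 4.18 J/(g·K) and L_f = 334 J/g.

T_f ≈ 33.2 °C

Net heat exchanged in the isolated system is zero:
warm ice to 0 °C: 138×2.09×(0 − (-12.7)) = 3662.9; fusion: m_ice L_f = 138×334 = 46092; warm the meltwater: 576.84 T; water cools: 1050×4.18×(T − 48.9) = 4389(T − 48.9)
4965.8 T = 214622 − 49755 = 164867
T ≈ 33.20 °C. Since T > 0 °C, the all-ice-melts assumption holds.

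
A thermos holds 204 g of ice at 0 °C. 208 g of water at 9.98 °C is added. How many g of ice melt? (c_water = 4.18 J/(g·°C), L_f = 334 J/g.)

Water can give up m c ΔT = 208·4.18·9.98 = 8677 J before reaching 0 °C.
To melt every bit of ice: 204·334 = 68136 J.
8677 J < 68136 J, so only part of the ice melts and the system sits at 0 °C.
m_melted·334 = 8677  ⇒  m_melted ≈ 25.98 g.

m_melted ≈ 26 g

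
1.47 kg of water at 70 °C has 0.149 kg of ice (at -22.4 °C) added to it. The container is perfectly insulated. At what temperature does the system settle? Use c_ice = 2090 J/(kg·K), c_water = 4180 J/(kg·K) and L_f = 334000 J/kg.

Sum of m c ΔT and latent-heat terms is zero:
warm ice to 0 °C: 0.149×2090×(0 − (-22.4)) = 6975.6
  latent heat to melt: 0.149×334000 = 49766
  warm the meltwater: 622.82 T
  water: 6144.6(T − 70)
6767.4 T = 430122 − 56742 = 373380
T ≈ 55.17 °C. Since T > 0 °C, the all-ice-melts assumption holds.

T_f ≈ 55.2 °C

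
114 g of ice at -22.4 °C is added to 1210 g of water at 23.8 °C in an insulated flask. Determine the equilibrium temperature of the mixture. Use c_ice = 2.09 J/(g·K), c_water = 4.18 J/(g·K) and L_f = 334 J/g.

Energy balance with sensible and latent terms:
ice -22.4→0 °C: 114×2.09×22.4 = 5337
  fusion: m_ice L_f = 114×334 = 38076
  warm the meltwater: 476.52 T
  water cools: 1210×4.18×(T − 23.8) = 5057.8(T − 23.8)
5534.3 T = 120376 − 43413 = 76963
T ≈ 13.91 °C (positive, so assuming full melt was valid).

T_f ≈ 13.9 °C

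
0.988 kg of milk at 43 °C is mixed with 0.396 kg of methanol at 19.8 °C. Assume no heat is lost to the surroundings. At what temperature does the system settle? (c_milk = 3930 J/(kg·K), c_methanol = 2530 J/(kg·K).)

T_f ≈ 38.2 °C

Net heat exchanged in the isolated system is zero:
0.988×3930×(T − 43) + 0.396×2530×(T − 19.8) = 0
3882.8(T − 43) + 1001.9(T − 19.8) = 0
(3882.8 + 1001.9) T = 3882.8×43 + 1001.9×19.8
T ≈ 38.24 °C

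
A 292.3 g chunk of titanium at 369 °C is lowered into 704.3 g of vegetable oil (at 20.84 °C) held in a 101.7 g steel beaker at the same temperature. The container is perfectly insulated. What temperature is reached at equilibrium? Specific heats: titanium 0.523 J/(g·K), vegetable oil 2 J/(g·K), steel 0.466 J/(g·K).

Taking heat into each body as positive, Σ m c ΔT = 0:
292.3×0.523×(T − 369) + 704.3×2×(T − 20.84) + 101.7×0.466×(T − 20.84) = 0
1608.9 T = 86753
T = 86753 / 1608.9 = 53.9 °C

T_f ≈ 53.9 °C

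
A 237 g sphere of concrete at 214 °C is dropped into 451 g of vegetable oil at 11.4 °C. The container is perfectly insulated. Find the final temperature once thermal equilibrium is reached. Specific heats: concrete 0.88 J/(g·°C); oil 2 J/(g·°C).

T_f ≈ 49.4 °C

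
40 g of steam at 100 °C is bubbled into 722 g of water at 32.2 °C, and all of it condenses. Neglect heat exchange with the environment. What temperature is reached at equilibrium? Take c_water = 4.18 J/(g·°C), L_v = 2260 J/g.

Taking heat into each body as positive, Σ m c ΔT = 0:
steam→water at 100 °C releases m L_v = 40·2260 = 90400
  condensate cools 100→T: 40·4.18·(T − 100) = 167.2(T − 100)
  water warms: 722·4.18·(T − 32.2) = 3018(T − 32.2)
3185.2 T = 90400 + 16720 + 97178 = 204298
T ≈ 64.14 °C (< 100 °C, so full condensation is consistent).

T_f ≈ 64.1 °C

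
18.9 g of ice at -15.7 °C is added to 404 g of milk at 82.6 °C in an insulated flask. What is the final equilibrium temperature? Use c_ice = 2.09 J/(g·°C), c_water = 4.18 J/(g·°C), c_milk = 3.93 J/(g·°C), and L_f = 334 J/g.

T_f ≈ 74.5 °C

Energy conservation, ΣQ = 0:
ice -15.7→0 °C: 18.9×2.09×15.7 = 620.17
  melt ice: 18.9×334 = 6312.6
  warm the meltwater: 79 T
  milk cools: 404×3.93×(T − 82.6) = 1587.7(T − 82.6)
1666.7 T = 131146 − 6932.8 = 124213
T ≈ 74.53 °C. Since T > 0 °C, the all-ice-melts assumption holds.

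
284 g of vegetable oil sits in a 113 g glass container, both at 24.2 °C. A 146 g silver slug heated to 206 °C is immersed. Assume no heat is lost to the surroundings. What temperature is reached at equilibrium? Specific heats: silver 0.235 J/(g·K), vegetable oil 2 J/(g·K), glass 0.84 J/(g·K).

Net heat exchanged in the isolated system is zero:
146×0.235×(T − 206) + 284×2×(T − 24.2) + 113×0.84×(T − 24.2) = 0
(34.31 + 568 + 94.92) T = 34.31×206 + 568×24.2 + 94.92×24.2
T = 23111/697.23 ≈ 33.15 °C

T_f ≈ 33.1 °C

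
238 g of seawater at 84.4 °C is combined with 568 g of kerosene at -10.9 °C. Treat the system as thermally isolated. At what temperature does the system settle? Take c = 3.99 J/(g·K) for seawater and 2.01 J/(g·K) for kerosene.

T_f ≈ 32.4 °C

Conservation of energy gives ΣQ = 0:
238×3.99×(T − 84.4) + 568×2.01×(T − (-10.9)) = 0
(949.62 + 1141.7) T = 949.62×84.4 + 1141.7×(-10.9)
T = 67704 / 2091.3 = 32.4 °C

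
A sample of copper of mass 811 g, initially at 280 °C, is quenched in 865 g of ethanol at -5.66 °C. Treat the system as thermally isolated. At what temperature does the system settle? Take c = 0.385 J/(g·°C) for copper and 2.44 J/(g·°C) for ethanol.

T_f is the heat-capacity-weighted average of the initial temperatures:
T_f = (312.24·280 + 2110.6·(-5.66)) / (312.24 + 2110.6)
    = 75480 / 2422.8 ≈ 31.15 °C

T_f ≈ 31.2 °C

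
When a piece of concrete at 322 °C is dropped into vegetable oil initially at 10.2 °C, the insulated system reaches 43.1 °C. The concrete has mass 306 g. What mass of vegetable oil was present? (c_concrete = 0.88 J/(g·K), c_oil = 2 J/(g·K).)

m ≈ 1140 g

|Q_concrete| = |Q_oil|:
306·0.88·(322 − 43.1) = m·2·(43.1 − 10.2)
65.8 m = 75102  ⇒  m ≈ 1141 g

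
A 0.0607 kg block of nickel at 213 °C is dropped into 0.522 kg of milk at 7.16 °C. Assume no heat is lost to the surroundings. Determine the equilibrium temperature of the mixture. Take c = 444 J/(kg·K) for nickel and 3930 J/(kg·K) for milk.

T_f ≈ 9.8 °C

T_f = Σ m_i c_i T_i / Σ m_i c_i:
T_f = (26.95×213 + 2051.5×7.16) / (26.95 + 2051.5)
    = 20429 / 2078.4 ≈ 9.83 °C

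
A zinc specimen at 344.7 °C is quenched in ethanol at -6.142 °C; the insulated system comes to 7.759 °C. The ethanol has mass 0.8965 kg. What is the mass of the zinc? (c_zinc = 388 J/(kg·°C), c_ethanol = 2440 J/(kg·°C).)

m ≈ 0.233 kg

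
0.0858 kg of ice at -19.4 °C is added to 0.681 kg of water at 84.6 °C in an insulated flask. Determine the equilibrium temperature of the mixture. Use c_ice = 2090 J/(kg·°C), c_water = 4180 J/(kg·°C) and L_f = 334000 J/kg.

T_f ≈ 65.1 °C

Net heat exchanged in the isolated system is zero:
ice -19.4→0 °C: 0.0858×2090×19.4 = 3478.8; fusion: m_ice L_f = 0.0858×334000 = 28657; meltwater 0→T: 0.0858×4180×T = 358.64 T; water cools: 0.681×4180×(T − 84.6) = 2846.6(T − 84.6)
3205.2 T = 240821 − 32136 = 208685
T ≈ 65.11 °C (positive, so assuming full melt was valid).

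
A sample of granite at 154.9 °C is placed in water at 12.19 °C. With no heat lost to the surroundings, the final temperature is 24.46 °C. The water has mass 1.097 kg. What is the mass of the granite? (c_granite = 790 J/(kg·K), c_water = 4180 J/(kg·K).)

Let T be the final temperature. ΣQ_i = 0:
m·790·(24.46 − 154.9) + 1.097·4180·(24.46 − 12.19) = 0
-103048 m = -56264
m = -56264/-103048 ≈ 0.546 kg

m ≈ 0.546 kg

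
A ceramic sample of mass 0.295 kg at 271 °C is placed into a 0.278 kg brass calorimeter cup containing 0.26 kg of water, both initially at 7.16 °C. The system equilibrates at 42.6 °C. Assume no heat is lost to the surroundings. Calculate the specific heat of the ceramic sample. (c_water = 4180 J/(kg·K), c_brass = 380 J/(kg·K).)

Let T be the final temperature. ΣQ_i = 0:
0.295·c·(42.6 − 271) + 0.26·4180·(42.6 − 7.16) + 0.278·380·(42.6 − 7.16) = 0
-67.38 c = -42260
c = -42260/-67.38 ≈ 627.2 J/(kg·K)

c ≈ 627 J/(kg·K)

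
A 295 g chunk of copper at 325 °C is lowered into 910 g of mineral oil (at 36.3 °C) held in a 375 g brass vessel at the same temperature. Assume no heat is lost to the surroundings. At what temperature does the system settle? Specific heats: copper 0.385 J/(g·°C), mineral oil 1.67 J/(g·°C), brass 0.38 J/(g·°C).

T_f ≈ 54.8 °C

With ΣQ=0 the equilibrium temperature is the m·c-weighted mean:
T_f = (113.58*325 + 1519.7*36.3 + 142.5*36.3) / (113.58 + 1519.7 + 142.5)
    = 97250 / 1775.8 ≈ 54.76 °C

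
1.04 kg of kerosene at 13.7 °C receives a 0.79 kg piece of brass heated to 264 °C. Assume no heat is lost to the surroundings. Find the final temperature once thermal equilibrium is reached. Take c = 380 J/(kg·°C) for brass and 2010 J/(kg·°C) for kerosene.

T_f ≈ 45.1 °C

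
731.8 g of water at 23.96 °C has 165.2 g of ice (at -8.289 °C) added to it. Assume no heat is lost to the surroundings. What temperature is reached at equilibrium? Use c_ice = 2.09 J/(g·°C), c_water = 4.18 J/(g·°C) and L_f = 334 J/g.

Let T be the final temperature. ΣQ_i = 0:
ice -8.289→0 °C: 165.2×2.09×8.289 = 2861.9
  melt ice: 165.2×334 = 55177
  meltwater 0→T: 165.2×4.18×T = 690.54 T
  water: 3058.9(T − 23.96)
3749.5 T = 73292 − 58039 = 15253
T ≈ 4.07 °C (positive, so assuming full melt was valid).

T_f ≈ 4.1 °C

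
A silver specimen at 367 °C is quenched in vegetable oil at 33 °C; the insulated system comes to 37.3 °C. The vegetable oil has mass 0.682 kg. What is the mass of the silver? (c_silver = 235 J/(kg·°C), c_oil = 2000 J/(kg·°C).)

m ≈ 0.0757 kg

Setting the total heat transfer to zero:
m×235×(37.3 − 367) + 0.682×2000×(37.3 − 33) = 0
-77480 m = -5865.2
m = -5865.2/-77480 ≈ 0.0757 kg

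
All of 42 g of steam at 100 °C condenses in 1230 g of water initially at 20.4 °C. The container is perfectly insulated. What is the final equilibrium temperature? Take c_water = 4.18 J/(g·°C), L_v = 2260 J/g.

Taking heat into each body as positive, Σ m c ΔT = 0:
steam→water at 100 °C releases m L_v = 42×2260 = 94920
  condensed water 100 °C→T: 175.56(T − 100)
  original water: 5141.4(T − 20.4)
5317 T = 94920 + 17556 + 104885 = 217361
T ≈ 40.88 °C, under the boiling point, so the assumption holds.

T_f ≈ 40.9 °C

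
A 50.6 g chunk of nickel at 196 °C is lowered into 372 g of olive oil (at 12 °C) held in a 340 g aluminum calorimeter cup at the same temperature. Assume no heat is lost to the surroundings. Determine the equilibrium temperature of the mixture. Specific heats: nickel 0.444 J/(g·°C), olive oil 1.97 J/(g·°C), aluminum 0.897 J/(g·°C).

Conservation of energy gives ΣQ = 0:
50.6*0.444*(T − 196) + 372*1.97*(T − 12) + 340*0.897*(T − 12) = 0
22.47(T − 196) + 732.84(T − 12) + 304.98(T − 12) = 0
1060.3 T = 16857
T = 16857/1060.3 ≈ 15.90 °C

T_f ≈ 15.9 °C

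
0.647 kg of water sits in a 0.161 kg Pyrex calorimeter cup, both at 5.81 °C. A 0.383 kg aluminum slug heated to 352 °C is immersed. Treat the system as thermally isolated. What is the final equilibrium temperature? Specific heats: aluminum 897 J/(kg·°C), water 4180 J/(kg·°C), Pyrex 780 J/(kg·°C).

T_f ≈ 43.3 °C

Heat gained plus heat lost sum to zero:
0.383×897×(T − 352) + 0.647×4180×(T − 5.81) + 0.161×780×(T − 5.81) = 0
3173.6 T = 137372
T ≈ 43.29 °C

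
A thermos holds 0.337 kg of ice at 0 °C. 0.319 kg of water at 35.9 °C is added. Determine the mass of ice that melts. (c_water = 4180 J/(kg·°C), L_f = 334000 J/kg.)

Heat available from the water dropping to 0 °C: 0.319×4180×35.9 = 47870 J.
Melting all 0.337 kg of ice would need 0.337×334000 = 112558 J.
Since 47870 < 112558 J, not all the ice melts; equilibrium is at 0 °C.
Mass melted = 47870/334000 ≈ 0.1433 kg.

m_melted ≈ 0.143 kg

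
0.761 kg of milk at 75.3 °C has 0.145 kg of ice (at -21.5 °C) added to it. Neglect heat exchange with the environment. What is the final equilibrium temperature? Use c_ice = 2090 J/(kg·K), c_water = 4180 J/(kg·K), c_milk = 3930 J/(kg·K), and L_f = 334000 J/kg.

Energy conservation, ΣQ = 0:
ice -21.5→0 °C: 0.145×2090×21.5 = 6515.6; melt ice: 0.145×334000 = 48430; warm the meltwater: 606.1 T; milk cools: 0.761×3930×(T − 75.3) = 2990.7(T − 75.3)
3596.8 T = 225202 − 54946 = 170256
T ≈ 47.34 °C — above 0 °C, consistent with complete melting.

T_f ≈ 47.3 °C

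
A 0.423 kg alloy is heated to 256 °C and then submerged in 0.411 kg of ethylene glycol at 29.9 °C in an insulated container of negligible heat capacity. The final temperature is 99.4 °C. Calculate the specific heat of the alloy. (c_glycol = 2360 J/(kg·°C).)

c ≈ 1020 J/(kg·°C)

m_s c (T_s − T_f) = m_glycol c_glycol (T_f − T_0):
0.423·c·(256 − 99.4) = 0.411·2360·(99.4 − 29.9)
66.24 c = 67412  ⇒  c ≈ 1018 J/(kg·°C)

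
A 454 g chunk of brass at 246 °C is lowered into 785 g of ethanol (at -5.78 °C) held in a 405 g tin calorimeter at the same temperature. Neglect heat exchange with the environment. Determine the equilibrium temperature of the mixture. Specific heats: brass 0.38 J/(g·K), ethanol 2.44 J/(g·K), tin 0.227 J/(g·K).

T_f ≈ 14.1 °C

Energy conservation, ΣQ = 0:
454×0.38×(T − 246) + 785×2.44×(T − (-5.78)) + 405×0.227×(T − (-5.78)) = 0
172.52(T − 246) + 1915.4(T − (-5.78)) + 91.94(T − (-5.78)) = 0
2179.9 T = 30838
T = 30838/2179.9 ≈ 14.15 °C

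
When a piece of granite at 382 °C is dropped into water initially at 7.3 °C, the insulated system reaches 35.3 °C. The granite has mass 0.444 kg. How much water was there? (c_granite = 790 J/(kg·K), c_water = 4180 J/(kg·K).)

m ≈ 1.04 kg

|Q_granite| = |Q_water|:
0.444×790×(382 − 35.3) = m×4180×(35.3 − 7.3)
117040 m = 121608  ⇒  m ≈ 1.039 kg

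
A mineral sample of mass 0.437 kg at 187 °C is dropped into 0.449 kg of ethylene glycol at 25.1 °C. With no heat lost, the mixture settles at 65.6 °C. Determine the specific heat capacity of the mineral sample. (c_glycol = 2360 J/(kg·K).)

c ≈ 809 J/(kg·K)

m_s c (T_s − T_f) = m_glycol c_glycol (T_f − T_0):
0.437×c×(187 − 65.6) = 0.449×2360×(65.6 − 25.1)
53.05 c = 42915  ⇒  c ≈ 808.9 J/(kg·K)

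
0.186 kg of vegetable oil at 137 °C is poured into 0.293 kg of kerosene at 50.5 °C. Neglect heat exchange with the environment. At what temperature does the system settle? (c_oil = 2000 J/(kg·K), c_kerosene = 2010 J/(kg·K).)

T_f ≈ 84.0 °C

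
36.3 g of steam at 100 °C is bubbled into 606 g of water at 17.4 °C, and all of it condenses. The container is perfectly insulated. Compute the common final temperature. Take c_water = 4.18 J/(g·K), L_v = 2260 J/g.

T_f ≈ 52.6 °C

Sum of m c ΔT and latent-heat terms is zero:
latent heat released on condensation: 36.3×2260 = 82038
  condensate cools 100→T: 36.3×4.18×(T − 100) = 151.73(T − 100)
  water warms: 606×4.18×(T − 17.4) = 2533.1(T − 17.4)
2684.8 T = 82038 + 15173 + 44076 = 141287
T ≈ 52.62 °C, under the boiling point, so the assumption holds.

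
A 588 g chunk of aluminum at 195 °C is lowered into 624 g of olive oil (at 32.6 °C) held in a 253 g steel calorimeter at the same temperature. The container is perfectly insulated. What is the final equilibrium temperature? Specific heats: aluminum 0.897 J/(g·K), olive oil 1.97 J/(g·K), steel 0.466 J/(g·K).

T_f ≈ 78.3 °C

With ΣQ=0 the equilibrium temperature is the m·c-weighted mean:
T_f = (527.44·195 + 1229.3·32.6 + 117.9·32.6) / (527.44 + 1229.3 + 117.9)
    = 146768 / 1874.6 ≈ 78.29 °C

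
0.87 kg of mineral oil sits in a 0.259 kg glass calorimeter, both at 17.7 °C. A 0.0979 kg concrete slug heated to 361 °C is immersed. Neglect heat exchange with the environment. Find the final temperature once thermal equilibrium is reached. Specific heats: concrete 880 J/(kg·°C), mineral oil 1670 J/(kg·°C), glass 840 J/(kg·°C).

T_f = Σ m_i c_i T_i / Σ m_i c_i:
T_f = (86.15·361 + 1452.9·17.7 + 217.56·17.7) / (86.15 + 1452.9 + 217.56)
    = 60668 / 1756.6 ≈ 34.54 °C

T_f ≈ 34.5 °C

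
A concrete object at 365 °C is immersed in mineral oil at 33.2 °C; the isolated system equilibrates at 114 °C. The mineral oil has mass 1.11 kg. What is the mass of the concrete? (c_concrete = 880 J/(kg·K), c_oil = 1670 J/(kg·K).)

m ≈ 0.678 kg

Heat lost by the concrete = heat gained by the oil:
m·880·(365 − 114) = 1.11·1670·(114 − 33.2)
220880 m = 149779  ⇒  m ≈ 0.6781 kg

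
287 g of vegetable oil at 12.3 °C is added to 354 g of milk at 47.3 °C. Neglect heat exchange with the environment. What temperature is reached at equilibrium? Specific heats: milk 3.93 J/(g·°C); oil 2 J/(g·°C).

T_f ≈ 37.1 °C

Heat lost by the milk equals heat gained by the oil:
354·3.93·(47.3 − T) = 287·2·(T − 12.3)
1391.2(47.3 − T) = 574(T − 12.3)
1965.2 T = 72865  ⇒  T ≈ 37.08 °C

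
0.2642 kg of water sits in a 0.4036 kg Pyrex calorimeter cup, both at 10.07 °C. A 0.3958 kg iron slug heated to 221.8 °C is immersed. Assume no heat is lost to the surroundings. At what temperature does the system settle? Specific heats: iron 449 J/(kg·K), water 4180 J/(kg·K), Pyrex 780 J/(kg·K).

T_f ≈ 33.6 °C

T_f = Σ m_i c_i T_i / Σ m_i c_i:
T_f = (177.71·221.8 + 1104.4·10.07 + 314.81·10.07) / (177.71 + 1104.4 + 314.81)
    = 53708 / 1596.9 ≈ 33.63 °C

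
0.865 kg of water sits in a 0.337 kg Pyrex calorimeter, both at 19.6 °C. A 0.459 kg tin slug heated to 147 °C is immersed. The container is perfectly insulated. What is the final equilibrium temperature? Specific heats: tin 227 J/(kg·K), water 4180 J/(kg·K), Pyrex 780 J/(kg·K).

T_f ≈ 22.9 °C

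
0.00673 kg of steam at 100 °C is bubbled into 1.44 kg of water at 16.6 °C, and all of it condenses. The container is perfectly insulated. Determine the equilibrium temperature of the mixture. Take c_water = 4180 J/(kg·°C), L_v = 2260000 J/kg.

T_f ≈ 19.5 °C

Let T be the final temperature. ΣQ_i = 0:
condense steam: −0.00673×2260000 = −15210
  condensed water 100 °C→T: 28.13(T − 100)
  original water: 6019.2(T − 16.6)
6047.3 T = 15210 + 2813.1 + 99919 = 117942
T ≈ 19.50 °C (< 100 °C, so full condensation is consistent).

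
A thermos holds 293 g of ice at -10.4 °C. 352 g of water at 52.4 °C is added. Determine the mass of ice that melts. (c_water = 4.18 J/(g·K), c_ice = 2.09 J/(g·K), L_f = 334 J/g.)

Heat available from the water dropping to 0 °C: 352·4.18·52.4 = 77099 J.
Of that, 293·2.09·10.4 = 6368.6 J goes to bring the ice to 0 °C, leaving 70731 J.
Melting all 293 g of ice would need 293·334 = 97862 J.
That's not enough to melt it all — equilibrium is at 0 °C with ice remaining.
m_melted·334 = 70731  ⇒  m_melted ≈ 211.8 g.

m_melted ≈ 212 g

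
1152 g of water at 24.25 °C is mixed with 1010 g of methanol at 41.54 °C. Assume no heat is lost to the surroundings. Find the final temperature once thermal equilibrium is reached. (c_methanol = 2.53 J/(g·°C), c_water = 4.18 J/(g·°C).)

With ΣQ=0 the equilibrium temperature is the m·c-weighted mean:
T_f = (2555.3·41.54 + 4815.4·24.25) / (2555.3 + 4815.4)
    = 222920 / 7370.7 ≈ 30.24 °C

T_f ≈ 30.2 °C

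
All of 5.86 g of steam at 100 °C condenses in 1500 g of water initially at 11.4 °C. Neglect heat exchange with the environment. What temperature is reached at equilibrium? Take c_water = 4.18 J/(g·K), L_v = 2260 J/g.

T_f ≈ 13.8 °C

Setting the total heat transfer to zero:
latent heat released on condensation: 5.86×2260 = 13244; condensate cools 100→T: 5.86×4.18×(T − 100) = 24.49(T − 100); original water: 6270(T − 11.4)
6294.5 T = 13244 + 2449.5 + 71478 = 87171
T ≈ 13.85 °C, under the boiling point, so the assumption holds.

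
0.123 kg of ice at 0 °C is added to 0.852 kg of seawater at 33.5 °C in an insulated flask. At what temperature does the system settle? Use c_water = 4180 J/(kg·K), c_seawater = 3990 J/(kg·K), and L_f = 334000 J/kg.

T_f ≈ 18.6 °C

Conservation of energy gives ΣQ = 0:
latent heat to melt: 0.123·334000 = 41082
  meltwater 0→T: 0.123·4180·T = 514.14 T
  seawater cools: 0.852·3990·(T − 33.5) = 3399.5(T − 33.5)
3913.6 T = 113883 − 41082 = 72801
T ≈ 18.60 °C — above 0 °C, consistent with complete melting.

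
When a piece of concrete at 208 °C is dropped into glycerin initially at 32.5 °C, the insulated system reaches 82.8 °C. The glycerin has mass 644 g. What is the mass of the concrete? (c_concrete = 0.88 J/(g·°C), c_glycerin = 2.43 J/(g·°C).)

m ≈ 714 g

Net heat exchanged in the isolated system is zero:
m·0.88·(82.8 − 208) + 644·2.43·(82.8 − 32.5) = 0
-110.18 m = -78715
m = -78715/-110.18 ≈ 714.5 g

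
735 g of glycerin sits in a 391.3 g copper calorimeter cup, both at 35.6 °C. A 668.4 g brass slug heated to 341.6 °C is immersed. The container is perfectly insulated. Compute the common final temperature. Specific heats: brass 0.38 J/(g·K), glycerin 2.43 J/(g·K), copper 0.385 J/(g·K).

Taking heat into each body as positive, Σ m c ΔT = 0:
668.4·0.38·(T − 341.6) + 735·2.43·(T − 35.6) + 391.3·0.385·(T − 35.6) = 0
253.99(T − 341.6) + 1786.1(T − 35.6) + 150.65(T − 35.6) = 0
2190.7 T = 155710
T = 155710 / 2190.7 = 71.1 °C

T_f ≈ 71.1 °C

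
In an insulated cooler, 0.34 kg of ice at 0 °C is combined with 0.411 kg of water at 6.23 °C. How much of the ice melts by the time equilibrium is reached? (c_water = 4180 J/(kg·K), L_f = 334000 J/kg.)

Heat available from the water dropping to 0 °C: 0.411·4180·6.23 = 10703 J.
Melting all 0.34 kg of ice would need 0.34·334000 = 113560 J.
Since 10703 < 113560 J, not all the ice melts; equilibrium is at 0 °C.
m_melted·334000 = 10703  ⇒  m_melted ≈ 0.03204 kg.

m_melted ≈ 0.032 kg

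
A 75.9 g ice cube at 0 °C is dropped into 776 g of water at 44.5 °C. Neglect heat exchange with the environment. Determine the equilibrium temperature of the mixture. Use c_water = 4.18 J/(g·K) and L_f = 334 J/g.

T_f ≈ 33.4 °C

Setting the total heat transfer to zero:
fusion: m_ice L_f = 75.9·334 = 25351
  warm the meltwater: 317.26 T
  water: 3243.7(T − 44.5)
3560.9 T = 144344 − 25351 = 118993
T ≈ 33.42 °C — above 0 °C, consistent with complete melting.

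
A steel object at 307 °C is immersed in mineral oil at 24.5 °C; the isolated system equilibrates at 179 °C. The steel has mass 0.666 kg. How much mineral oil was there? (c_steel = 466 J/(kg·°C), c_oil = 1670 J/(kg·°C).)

m ≈ 0.154 kg

|Q_steel| = |Q_oil|:
0.666×466×(307 − 179) = m×1670×(179 − 24.5)
258015 m = 39726  ⇒  m ≈ 0.154 kg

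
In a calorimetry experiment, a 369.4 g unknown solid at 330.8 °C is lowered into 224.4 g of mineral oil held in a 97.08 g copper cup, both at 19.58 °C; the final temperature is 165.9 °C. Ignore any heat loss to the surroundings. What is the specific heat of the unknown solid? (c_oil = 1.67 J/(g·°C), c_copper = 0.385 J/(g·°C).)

Conservation of energy gives ΣQ = 0:
369.4·c·(165.9 − 330.8) + 224.4·1.67·(165.9 − 19.58) + 97.08·0.385·(165.9 − 19.58) = 0
-60914 c = -60302
c = -60302/-60914 ≈ 0.99 J/(g·°C)

c ≈ 0.99 J/(g·°C)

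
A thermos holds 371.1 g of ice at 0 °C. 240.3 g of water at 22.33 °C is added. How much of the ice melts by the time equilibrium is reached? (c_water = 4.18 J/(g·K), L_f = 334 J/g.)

m_melted ≈ 67.2 g

Cooling the water to 0 °C releases 240.3·4.18·22.33 = 22429 J.
Melting all 371.1 g of ice would need 371.1·334 = 123947 J.
That's not enough to melt it all — equilibrium is at 0 °C with ice remaining.
Mass melted = 22429/334 ≈ 67.15 g.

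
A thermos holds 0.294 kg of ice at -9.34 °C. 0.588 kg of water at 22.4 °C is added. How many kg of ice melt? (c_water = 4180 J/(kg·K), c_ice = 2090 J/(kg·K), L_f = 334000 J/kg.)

Heat available from the water dropping to 0 °C: 0.588×4180×22.4 = 55056 J.
Warming the ice to 0 °C takes 0.294×2090×9.34 = 5739.1 J, leaving 49317 J for melting.
To melt every bit of ice: 0.294×334000 = 98196 J.
49317 J < 98196 J, so only part of the ice melts and the system sits at 0 °C.
m_melt = 49317 / L_f = 0.1477 kg.

m_melted ≈ 0.148 kg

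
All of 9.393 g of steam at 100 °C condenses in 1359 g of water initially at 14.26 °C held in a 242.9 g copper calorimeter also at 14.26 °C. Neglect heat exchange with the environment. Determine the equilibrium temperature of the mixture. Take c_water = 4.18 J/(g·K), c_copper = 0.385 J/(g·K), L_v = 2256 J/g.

T_f ≈ 18.5 °C

Let T be the final temperature. ΣQ_i = 0:
steam→water at 100 °C releases m L_v = 9.393·2256 = 21191
  condensed water 100 °C→T: 39.26(T − 100)
  original water: 5680.6(T − 14.26)
  cup: 93.52(T − 14.26)
5813.4 T = 21191 + 3926.3 + 82339 = 107456
T ≈ 18.48 °C, under the boiling point, so the assumption holds.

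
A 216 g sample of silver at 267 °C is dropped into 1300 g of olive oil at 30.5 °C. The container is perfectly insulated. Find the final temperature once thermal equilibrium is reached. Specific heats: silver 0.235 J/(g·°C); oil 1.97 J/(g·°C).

T_f ≈ 35.1 °C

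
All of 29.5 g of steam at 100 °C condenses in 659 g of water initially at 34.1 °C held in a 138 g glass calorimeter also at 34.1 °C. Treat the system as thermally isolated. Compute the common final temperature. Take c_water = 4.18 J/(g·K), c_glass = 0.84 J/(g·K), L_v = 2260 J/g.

T_f ≈ 59.1 °C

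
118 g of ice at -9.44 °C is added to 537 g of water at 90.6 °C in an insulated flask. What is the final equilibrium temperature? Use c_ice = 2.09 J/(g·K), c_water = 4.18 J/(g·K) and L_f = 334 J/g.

Energy balance with sensible and latent terms:
ice -9.44→0 °C: 118×2.09×9.44 = 2328.1; melt ice: 118×334 = 39412; meltwater 0→T: 118×4.18×T = 493.24 T; water: 2244.7(T − 90.6)
2737.9 T = 203366 − 41740 = 161626
T ≈ 59.03 °C — above 0 °C, consistent with complete melting.

T_f ≈ 59.0 °C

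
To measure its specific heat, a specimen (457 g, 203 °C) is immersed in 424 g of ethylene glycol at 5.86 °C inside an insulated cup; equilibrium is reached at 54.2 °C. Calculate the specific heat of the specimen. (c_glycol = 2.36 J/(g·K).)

Heat lost by the specimen = heat gained by the glycol:
457×c×(203 − 54.2) = 424×2.36×(54.2 − 5.86)
68002 c = 48371  ⇒  c ≈ 0.7113 J/(g·K)

c ≈ 0.711 J/(g·K)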